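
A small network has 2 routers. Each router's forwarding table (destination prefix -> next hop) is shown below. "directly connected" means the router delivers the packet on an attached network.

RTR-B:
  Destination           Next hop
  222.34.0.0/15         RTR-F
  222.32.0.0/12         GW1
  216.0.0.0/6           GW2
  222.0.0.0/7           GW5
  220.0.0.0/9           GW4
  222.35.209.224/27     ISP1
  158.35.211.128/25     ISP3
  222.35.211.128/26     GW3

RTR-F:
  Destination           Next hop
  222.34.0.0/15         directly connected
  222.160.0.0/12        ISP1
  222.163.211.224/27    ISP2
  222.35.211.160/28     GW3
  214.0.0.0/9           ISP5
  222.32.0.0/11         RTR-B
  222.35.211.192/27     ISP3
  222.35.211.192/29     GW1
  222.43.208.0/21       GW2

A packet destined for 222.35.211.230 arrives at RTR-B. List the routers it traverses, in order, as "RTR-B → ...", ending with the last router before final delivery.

At RTR-B: longest match for 222.35.211.230 is 222.34.0.0/15 -> RTR-F
At RTR-F: longest match for 222.35.211.230 is 222.34.0.0/15 -> directly connected

RTR-B → RTR-F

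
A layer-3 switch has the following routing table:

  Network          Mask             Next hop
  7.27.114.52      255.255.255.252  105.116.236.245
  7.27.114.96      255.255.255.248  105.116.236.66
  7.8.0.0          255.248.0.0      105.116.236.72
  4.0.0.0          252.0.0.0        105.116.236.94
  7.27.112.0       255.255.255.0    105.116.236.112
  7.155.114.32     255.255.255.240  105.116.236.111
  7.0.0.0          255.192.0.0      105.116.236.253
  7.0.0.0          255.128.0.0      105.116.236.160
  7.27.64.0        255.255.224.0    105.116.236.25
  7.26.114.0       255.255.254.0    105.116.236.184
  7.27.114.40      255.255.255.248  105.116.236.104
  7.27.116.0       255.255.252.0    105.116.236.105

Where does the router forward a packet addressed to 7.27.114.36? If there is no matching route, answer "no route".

Routes whose prefix contains 7.27.114.36:
  4.0.0.0/6 (4.0.0.0 - 7.255.255.255) -> 105.116.236.94
  7.0.0.0/9 (7.0.0.0 - 7.127.255.255) -> 105.116.236.160
  7.0.0.0/10 (7.0.0.0 - 7.63.255.255) -> 105.116.236.253
More-specific entries that do NOT match:
  7.27.114.52/30 (7.27.114.52 - 7.27.114.55) does not contain 7.27.114.36
  7.27.114.96/29 (7.27.114.96 - 7.27.114.103) does not contain 7.27.114.36
  7.27.114.40/29 (7.27.114.40 - 7.27.114.47) does not contain 7.27.114.36
  7.155.114.32/28 (7.155.114.32 - 7.155.114.47) does not contain 7.27.114.36
  7.27.112.0/24 (7.27.112.0 - 7.27.112.255) does not contain 7.27.114.36
  7.26.114.0/23 (7.26.114.0 - 7.26.115.255) does not contain 7.27.114.36
  7.27.116.0/22 (7.27.116.0 - 7.27.119.255) does not contain 7.27.114.36
  7.27.64.0/19 (7.27.64.0 - 7.27.95.255) does not contain 7.27.114.36
  7.8.0.0/13 (7.8.0.0 - 7.15.255.255) does not contain 7.27.114.36
Longest matching prefix is /10 -> next hop 105.116.236.253.

105.116.236.253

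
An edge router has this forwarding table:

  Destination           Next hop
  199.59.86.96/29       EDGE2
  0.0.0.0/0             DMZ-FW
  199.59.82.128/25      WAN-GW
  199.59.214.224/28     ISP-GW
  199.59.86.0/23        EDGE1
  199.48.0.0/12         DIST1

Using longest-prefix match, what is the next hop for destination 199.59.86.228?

EDGE1

Routes whose prefix contains 199.59.86.228:
  0.0.0.0/0 (default, matches everything) -> DMZ-FW
  199.48.0.0/12 (199.48.0.0 - 199.63.255.255) -> DIST1
  199.59.86.0/23 (199.59.86.0 - 199.59.87.255) -> EDGE1
More-specific entries that do NOT match:
  199.59.86.96/29 (199.59.86.96 - 199.59.86.103) does not contain 199.59.86.228
  199.59.214.224/28 (199.59.214.224 - 199.59.214.239) does not contain 199.59.86.228
  199.59.82.128/25 (199.59.82.128 - 199.59.82.255) does not contain 199.59.86.228
Longest matching prefix is /23 -> next hop EDGE1.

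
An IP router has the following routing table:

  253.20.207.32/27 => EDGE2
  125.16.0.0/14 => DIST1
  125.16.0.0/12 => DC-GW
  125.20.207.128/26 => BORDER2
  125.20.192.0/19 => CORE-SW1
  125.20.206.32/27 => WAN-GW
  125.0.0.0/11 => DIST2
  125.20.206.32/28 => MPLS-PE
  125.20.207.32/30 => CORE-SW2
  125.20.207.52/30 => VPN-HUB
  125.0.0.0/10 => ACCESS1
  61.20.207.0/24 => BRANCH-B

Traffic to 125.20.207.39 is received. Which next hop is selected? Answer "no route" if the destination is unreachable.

Routes whose prefix contains 125.20.207.39:
  125.0.0.0/10 (125.0.0.0 - 125.63.255.255) -> ACCESS1
  125.0.0.0/11 (125.0.0.0 - 125.31.255.255) -> DIST2
  125.16.0.0/12 (125.16.0.0 - 125.31.255.255) -> DC-GW
  125.20.192.0/19 (125.20.192.0 - 125.20.223.255) -> CORE-SW1
More-specific entries that do NOT match:
  125.20.207.32/30 (125.20.207.32 - 125.20.207.35) does not contain 125.20.207.39
  125.20.207.52/30 (125.20.207.52 - 125.20.207.55) does not contain 125.20.207.39
  125.20.206.32/28 (125.20.206.32 - 125.20.206.47) does not contain 125.20.207.39
  253.20.207.32/27 (253.20.207.32 - 253.20.207.63) does not contain 125.20.207.39
  125.20.206.32/27 (125.20.206.32 - 125.20.206.63) does not contain 125.20.207.39
  125.20.207.128/26 (125.20.207.128 - 125.20.207.191) does not contain 125.20.207.39
  61.20.207.0/24 (61.20.207.0 - 61.20.207.255) does not contain 125.20.207.39
Longest matching prefix is /19 -> next hop CORE-SW1.

CORE-SW1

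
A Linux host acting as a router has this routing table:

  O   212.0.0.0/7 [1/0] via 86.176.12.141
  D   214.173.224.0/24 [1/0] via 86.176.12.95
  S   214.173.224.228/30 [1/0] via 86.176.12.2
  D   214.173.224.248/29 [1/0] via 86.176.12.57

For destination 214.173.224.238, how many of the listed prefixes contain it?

1

Prefixes containing 214.173.224.238:
  214.173.224.0/24 (214.173.224.0 - 214.173.224.255)
Total matching entries: 1.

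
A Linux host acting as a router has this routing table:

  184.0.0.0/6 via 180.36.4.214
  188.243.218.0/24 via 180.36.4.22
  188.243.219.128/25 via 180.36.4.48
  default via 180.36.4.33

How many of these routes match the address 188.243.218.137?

Prefixes containing 188.243.218.137:
  0.0.0.0/0 (default, matches everything)
  188.243.218.0/24 (188.243.218.0 - 188.243.218.255)
Total matching entries: 2.

2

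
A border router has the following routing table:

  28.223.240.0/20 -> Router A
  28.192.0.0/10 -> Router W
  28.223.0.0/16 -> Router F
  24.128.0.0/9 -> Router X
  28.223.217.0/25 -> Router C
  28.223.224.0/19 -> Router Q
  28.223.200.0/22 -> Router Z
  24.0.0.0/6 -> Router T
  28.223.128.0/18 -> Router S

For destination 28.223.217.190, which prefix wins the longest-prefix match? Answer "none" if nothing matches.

28.223.0.0/16

Entries matching 28.223.217.190:
  28.192.0.0/10 (28.192.0.0 - 28.255.255.255)
  28.223.0.0/16 (28.223.0.0 - 28.223.255.255)
Most specific is 28.223.0.0/16.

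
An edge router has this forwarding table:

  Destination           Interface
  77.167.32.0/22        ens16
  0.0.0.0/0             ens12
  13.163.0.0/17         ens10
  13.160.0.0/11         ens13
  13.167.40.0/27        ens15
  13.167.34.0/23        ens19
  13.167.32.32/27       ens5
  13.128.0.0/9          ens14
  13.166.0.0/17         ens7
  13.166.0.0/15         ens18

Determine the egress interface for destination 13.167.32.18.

Routes whose prefix contains 13.167.32.18:
  0.0.0.0/0 (default, matches everything) -> ens12
  13.128.0.0/9 (13.128.0.0 - 13.255.255.255) -> ens14
  13.160.0.0/11 (13.160.0.0 - 13.191.255.255) -> ens13
  13.166.0.0/15 (13.166.0.0 - 13.167.255.255) -> ens18
More-specific entries that do NOT match:
  13.167.40.0/27 (13.167.40.0 - 13.167.40.31) does not contain 13.167.32.18
  13.167.32.32/27 (13.167.32.32 - 13.167.32.63) does not contain 13.167.32.18
  13.167.34.0/23 (13.167.34.0 - 13.167.35.255) does not contain 13.167.32.18
  77.167.32.0/22 (77.167.32.0 - 77.167.35.255) does not contain 13.167.32.18
  13.163.0.0/17 (13.163.0.0 - 13.163.127.255) does not contain 13.167.32.18
  13.166.0.0/17 (13.166.0.0 - 13.166.127.255) does not contain 13.167.32.18
Longest matching prefix is /15 -> interface ens18.

ens18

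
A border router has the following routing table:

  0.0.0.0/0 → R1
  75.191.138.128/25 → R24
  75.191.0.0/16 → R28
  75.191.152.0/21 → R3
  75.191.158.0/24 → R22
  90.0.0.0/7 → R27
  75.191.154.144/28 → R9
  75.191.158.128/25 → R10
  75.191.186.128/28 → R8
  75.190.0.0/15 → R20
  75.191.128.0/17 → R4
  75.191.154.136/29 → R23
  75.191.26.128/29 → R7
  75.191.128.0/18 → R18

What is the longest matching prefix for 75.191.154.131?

Entries matching 75.191.154.131:
  0.0.0.0/0 (default, matches everything)
  75.190.0.0/15 (75.190.0.0 - 75.191.255.255)
  75.191.0.0/16 (75.191.0.0 - 75.191.255.255)
  75.191.128.0/17 (75.191.128.0 - 75.191.255.255)
  75.191.128.0/18 (75.191.128.0 - 75.191.191.255)
  75.191.152.0/21 (75.191.152.0 - 75.191.159.255)
Most specific is 75.191.152.0/21.

75.191.152.0/21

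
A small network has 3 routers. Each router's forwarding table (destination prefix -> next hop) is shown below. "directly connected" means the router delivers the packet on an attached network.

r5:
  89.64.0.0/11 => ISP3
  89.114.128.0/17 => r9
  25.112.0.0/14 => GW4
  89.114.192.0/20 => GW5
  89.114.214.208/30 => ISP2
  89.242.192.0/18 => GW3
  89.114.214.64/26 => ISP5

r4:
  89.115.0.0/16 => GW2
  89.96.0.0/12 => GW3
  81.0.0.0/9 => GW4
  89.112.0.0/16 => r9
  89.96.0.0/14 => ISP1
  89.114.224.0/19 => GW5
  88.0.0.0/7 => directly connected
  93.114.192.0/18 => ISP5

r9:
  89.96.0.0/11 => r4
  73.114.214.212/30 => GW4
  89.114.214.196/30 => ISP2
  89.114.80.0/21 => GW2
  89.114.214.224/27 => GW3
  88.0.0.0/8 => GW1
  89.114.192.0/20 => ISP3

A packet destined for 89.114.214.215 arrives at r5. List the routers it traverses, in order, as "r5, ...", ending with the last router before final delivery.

r5, r9, r4

At r5: longest match for 89.114.214.215 is 89.114.128.0/17 -> r9
At r9: longest match for 89.114.214.215 is 89.96.0.0/11 -> r4
At r4: longest match for 89.114.214.215 is 88.0.0.0/7 -> directly connected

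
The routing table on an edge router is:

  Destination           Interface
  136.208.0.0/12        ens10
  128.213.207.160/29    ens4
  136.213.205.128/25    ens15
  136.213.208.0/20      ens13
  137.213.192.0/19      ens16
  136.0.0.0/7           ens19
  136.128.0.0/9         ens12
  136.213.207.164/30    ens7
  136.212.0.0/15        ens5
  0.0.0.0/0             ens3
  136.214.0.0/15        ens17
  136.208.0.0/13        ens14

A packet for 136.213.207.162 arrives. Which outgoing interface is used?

Routes whose prefix contains 136.213.207.162:
  0.0.0.0/0 (default, matches everything) -> ens3
  136.0.0.0/7 (136.0.0.0 - 137.255.255.255) -> ens19
  136.128.0.0/9 (136.128.0.0 - 136.255.255.255) -> ens12
  136.208.0.0/12 (136.208.0.0 - 136.223.255.255) -> ens10
  136.208.0.0/13 (136.208.0.0 - 136.215.255.255) -> ens14
  136.212.0.0/15 (136.212.0.0 - 136.213.255.255) -> ens5
More-specific entries that do NOT match:
  136.213.207.164/30 (136.213.207.164 - 136.213.207.167) does not contain 136.213.207.162
  128.213.207.160/29 (128.213.207.160 - 128.213.207.167) does not contain 136.213.207.162
  136.213.205.128/25 (136.213.205.128 - 136.213.205.255) does not contain 136.213.207.162
  136.213.208.0/20 (136.213.208.0 - 136.213.223.255) does not contain 136.213.207.162
  137.213.192.0/19 (137.213.192.0 - 137.213.223.255) does not contain 136.213.207.162
Longest matching prefix is /15 -> interface ens5.

ens5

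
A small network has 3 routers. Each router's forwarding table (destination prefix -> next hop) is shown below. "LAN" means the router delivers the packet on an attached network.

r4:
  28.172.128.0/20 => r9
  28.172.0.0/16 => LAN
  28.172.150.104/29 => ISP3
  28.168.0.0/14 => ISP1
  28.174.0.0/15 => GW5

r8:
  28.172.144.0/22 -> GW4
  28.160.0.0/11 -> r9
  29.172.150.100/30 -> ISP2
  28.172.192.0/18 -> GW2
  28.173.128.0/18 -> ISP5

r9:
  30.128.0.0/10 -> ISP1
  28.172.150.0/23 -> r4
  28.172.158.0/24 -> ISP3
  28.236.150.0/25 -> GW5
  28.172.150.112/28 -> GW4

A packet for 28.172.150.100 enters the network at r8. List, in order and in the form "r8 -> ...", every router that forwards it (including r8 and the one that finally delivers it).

r8 -> r9 -> r4

At r8: longest match for 28.172.150.100 is 28.160.0.0/11 -> r9
At r9: longest match for 28.172.150.100 is 28.172.150.0/23 -> r4
At r4: longest match for 28.172.150.100 is 28.172.0.0/16 -> LAN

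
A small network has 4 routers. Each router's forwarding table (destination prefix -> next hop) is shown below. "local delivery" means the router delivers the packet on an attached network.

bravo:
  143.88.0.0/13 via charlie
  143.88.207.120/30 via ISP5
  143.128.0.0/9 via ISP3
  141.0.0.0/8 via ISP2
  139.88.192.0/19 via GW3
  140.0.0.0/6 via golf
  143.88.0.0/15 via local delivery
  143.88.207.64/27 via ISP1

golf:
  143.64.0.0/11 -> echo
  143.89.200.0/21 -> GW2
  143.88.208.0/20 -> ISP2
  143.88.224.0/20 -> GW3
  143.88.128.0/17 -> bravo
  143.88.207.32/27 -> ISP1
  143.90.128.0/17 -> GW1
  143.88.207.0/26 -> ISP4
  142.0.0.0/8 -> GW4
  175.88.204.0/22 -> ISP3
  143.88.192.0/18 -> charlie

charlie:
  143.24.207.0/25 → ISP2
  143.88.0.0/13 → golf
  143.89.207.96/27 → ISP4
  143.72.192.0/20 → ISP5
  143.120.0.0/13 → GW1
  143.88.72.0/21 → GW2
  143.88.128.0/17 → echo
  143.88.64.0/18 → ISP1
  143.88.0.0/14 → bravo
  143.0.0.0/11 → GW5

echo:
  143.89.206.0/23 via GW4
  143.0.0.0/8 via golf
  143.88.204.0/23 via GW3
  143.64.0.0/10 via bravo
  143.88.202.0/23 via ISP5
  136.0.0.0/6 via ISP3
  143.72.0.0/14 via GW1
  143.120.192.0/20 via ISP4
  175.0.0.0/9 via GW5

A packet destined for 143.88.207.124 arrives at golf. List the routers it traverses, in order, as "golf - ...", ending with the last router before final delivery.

At golf: longest match for 143.88.207.124 is 143.88.192.0/18 -> charlie
At charlie: longest match for 143.88.207.124 is 143.88.128.0/17 -> echo
At echo: longest match for 143.88.207.124 is 143.64.0.0/10 -> bravo
At bravo: longest match for 143.88.207.124 is 143.88.0.0/15 -> local delivery

golf - charlie - echo - bravo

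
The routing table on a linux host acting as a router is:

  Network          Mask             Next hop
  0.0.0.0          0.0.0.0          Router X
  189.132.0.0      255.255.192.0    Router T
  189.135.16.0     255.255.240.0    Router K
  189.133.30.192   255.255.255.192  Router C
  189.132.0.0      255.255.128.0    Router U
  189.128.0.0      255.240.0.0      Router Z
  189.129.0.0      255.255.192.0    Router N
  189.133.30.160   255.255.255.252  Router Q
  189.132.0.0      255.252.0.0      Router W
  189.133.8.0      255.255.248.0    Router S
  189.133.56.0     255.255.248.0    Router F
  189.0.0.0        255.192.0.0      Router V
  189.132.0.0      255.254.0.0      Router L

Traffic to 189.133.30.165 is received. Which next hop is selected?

Router L

Routes whose prefix contains 189.133.30.165:
  0.0.0.0/0 (default, matches everything) -> Router X
  189.128.0.0/12 (189.128.0.0 - 189.143.255.255) -> Router Z
  189.132.0.0/14 (189.132.0.0 - 189.135.255.255) -> Router W
  189.132.0.0/15 (189.132.0.0 - 189.133.255.255) -> Router L
More-specific entries that do NOT match:
  189.133.30.160/30 (189.133.30.160 - 189.133.30.163) does not contain 189.133.30.165
  189.133.30.192/26 (189.133.30.192 - 189.133.30.255) does not contain 189.133.30.165
  189.133.8.0/21 (189.133.8.0 - 189.133.15.255) does not contain 189.133.30.165
  189.133.56.0/21 (189.133.56.0 - 189.133.63.255) does not contain 189.133.30.165
  189.135.16.0/20 (189.135.16.0 - 189.135.31.255) does not contain 189.133.30.165
  189.132.0.0/18 (189.132.0.0 - 189.132.63.255) does not contain 189.133.30.165
  189.129.0.0/18 (189.129.0.0 - 189.129.63.255) does not contain 189.133.30.165
  189.132.0.0/17 (189.132.0.0 - 189.132.127.255) does not contain 189.133.30.165
Longest matching prefix is /15 -> next hop Router L.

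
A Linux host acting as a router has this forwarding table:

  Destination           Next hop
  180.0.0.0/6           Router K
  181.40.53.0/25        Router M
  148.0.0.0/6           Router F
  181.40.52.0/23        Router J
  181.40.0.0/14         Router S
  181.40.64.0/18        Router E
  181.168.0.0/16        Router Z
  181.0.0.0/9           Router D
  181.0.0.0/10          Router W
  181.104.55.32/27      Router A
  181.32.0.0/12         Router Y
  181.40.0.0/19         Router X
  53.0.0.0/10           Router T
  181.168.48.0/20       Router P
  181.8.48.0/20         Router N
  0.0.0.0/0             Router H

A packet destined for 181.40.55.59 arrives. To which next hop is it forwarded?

Router S

Routes whose prefix contains 181.40.55.59:
  0.0.0.0/0 (default, matches everything) -> Router H
  180.0.0.0/6 (180.0.0.0 - 183.255.255.255) -> Router K
  181.0.0.0/9 (181.0.0.0 - 181.127.255.255) -> Router D
  181.0.0.0/10 (181.0.0.0 - 181.63.255.255) -> Router W
  181.32.0.0/12 (181.32.0.0 - 181.47.255.255) -> Router Y
  181.40.0.0/14 (181.40.0.0 - 181.43.255.255) -> Router S
More-specific entries that do NOT match:
  181.104.55.32/27 (181.104.55.32 - 181.104.55.63) does not contain 181.40.55.59
  181.40.53.0/25 (181.40.53.0 - 181.40.53.127) does not contain 181.40.55.59
  181.40.52.0/23 (181.40.52.0 - 181.40.53.255) does not contain 181.40.55.59
  181.168.48.0/20 (181.168.48.0 - 181.168.63.255) does not contain 181.40.55.59
  181.8.48.0/20 (181.8.48.0 - 181.8.63.255) does not contain 181.40.55.59
  181.40.0.0/19 (181.40.0.0 - 181.40.31.255) does not contain 181.40.55.59
  181.40.64.0/18 (181.40.64.0 - 181.40.127.255) does not contain 181.40.55.59
  181.168.0.0/16 (181.168.0.0 - 181.168.255.255) does not contain 181.40.55.59
Longest matching prefix is /14 -> next hop Router S.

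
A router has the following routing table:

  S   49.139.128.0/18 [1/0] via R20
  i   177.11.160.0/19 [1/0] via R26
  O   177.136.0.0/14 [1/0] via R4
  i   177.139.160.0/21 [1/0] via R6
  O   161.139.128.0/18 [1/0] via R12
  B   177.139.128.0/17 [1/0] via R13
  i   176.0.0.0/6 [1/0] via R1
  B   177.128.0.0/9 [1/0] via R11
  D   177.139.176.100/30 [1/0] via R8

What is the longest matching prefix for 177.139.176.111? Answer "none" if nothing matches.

Entries matching 177.139.176.111:
  176.0.0.0/6 (176.0.0.0 - 179.255.255.255)
  177.128.0.0/9 (177.128.0.0 - 177.255.255.255)
  177.136.0.0/14 (177.136.0.0 - 177.139.255.255)
  177.139.128.0/17 (177.139.128.0 - 177.139.255.255)
Most specific is 177.139.128.0/17.

177.139.128.0/17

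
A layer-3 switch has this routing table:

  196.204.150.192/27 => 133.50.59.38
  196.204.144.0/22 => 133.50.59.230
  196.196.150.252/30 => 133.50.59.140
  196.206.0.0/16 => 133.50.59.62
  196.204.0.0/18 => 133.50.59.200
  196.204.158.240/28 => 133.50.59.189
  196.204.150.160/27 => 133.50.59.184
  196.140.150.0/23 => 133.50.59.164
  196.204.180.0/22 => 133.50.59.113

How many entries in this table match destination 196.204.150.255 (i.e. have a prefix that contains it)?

No listed prefix contains 196.204.150.255.
Total matching entries: 0.

0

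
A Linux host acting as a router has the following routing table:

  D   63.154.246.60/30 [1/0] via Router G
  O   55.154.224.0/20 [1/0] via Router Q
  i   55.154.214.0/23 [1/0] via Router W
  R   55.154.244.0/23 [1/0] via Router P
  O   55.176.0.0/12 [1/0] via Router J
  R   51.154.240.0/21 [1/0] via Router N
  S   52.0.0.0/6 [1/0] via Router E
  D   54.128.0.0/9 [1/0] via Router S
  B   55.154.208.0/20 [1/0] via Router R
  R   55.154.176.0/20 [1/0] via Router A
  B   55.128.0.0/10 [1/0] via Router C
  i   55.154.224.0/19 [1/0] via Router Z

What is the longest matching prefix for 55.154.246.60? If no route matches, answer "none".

55.154.224.0/19

Entries matching 55.154.246.60:
  52.0.0.0/6 (52.0.0.0 - 55.255.255.255)
  55.128.0.0/10 (55.128.0.0 - 55.191.255.255)
  55.154.224.0/19 (55.154.224.0 - 55.154.255.255)
Most specific is 55.154.224.0/19.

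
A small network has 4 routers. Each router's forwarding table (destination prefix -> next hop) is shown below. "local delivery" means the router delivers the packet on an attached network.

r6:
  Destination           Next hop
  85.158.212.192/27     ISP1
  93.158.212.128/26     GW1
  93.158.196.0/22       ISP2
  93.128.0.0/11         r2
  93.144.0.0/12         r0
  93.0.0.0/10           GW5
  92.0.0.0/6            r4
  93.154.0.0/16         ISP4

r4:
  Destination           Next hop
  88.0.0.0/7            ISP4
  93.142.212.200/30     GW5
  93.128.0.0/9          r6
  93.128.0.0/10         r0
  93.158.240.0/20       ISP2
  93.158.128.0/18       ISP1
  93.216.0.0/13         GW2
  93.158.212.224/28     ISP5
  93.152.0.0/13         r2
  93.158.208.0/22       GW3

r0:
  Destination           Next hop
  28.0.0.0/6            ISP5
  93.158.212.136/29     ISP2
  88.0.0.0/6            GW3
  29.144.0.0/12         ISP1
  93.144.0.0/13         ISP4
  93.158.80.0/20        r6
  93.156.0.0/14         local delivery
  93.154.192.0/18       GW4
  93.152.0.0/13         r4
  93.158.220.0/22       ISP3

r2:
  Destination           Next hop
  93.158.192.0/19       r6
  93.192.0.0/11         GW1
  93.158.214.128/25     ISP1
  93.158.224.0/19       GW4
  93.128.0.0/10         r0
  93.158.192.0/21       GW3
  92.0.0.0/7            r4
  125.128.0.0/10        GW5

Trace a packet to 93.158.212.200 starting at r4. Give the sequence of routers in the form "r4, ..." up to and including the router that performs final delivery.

At r4: longest match for 93.158.212.200 is 93.152.0.0/13 -> r2
At r2: longest match for 93.158.212.200 is 93.158.192.0/19 -> r6
At r6: longest match for 93.158.212.200 is 93.144.0.0/12 -> r0
At r0: longest match for 93.158.212.200 is 93.156.0.0/14 -> local delivery

r4, r2, r6, r0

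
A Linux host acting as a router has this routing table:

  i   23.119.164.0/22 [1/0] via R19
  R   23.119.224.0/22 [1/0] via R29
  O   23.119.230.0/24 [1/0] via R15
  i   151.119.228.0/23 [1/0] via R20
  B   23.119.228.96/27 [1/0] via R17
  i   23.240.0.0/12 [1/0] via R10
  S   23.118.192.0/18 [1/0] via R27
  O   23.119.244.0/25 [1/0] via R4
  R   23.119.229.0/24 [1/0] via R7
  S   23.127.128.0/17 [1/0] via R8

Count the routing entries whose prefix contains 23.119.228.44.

No listed prefix contains 23.119.228.44.
Total matching entries: 0.

0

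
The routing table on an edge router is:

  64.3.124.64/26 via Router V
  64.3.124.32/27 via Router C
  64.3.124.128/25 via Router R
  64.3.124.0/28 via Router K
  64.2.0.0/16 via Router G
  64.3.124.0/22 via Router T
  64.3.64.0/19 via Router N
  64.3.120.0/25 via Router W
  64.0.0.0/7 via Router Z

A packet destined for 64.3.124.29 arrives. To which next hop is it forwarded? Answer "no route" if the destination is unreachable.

Routes whose prefix contains 64.3.124.29:
  64.0.0.0/7 (64.0.0.0 - 65.255.255.255) -> Router Z
  64.3.124.0/22 (64.3.124.0 - 64.3.127.255) -> Router T
More-specific entries that do NOT match:
  64.3.124.0/28 (64.3.124.0 - 64.3.124.15) does not contain 64.3.124.29
  64.3.124.32/27 (64.3.124.32 - 64.3.124.63) does not contain 64.3.124.29
  64.3.124.64/26 (64.3.124.64 - 64.3.124.127) does not contain 64.3.124.29
  64.3.124.128/25 (64.3.124.128 - 64.3.124.255) does not contain 64.3.124.29
  64.3.120.0/25 (64.3.120.0 - 64.3.120.127) does not contain 64.3.124.29
Longest matching prefix is /22 -> next hop Router T.

Router T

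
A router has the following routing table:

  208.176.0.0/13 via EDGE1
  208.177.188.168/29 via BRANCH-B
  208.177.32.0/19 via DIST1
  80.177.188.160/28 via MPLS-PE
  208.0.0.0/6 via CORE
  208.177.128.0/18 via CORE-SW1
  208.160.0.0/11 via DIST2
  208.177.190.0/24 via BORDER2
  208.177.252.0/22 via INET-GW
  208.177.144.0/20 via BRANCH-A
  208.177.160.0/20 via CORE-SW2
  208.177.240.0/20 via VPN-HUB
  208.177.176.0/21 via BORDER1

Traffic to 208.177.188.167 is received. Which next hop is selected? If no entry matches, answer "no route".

CORE-SW1

Routes whose prefix contains 208.177.188.167:
  208.0.0.0/6 (208.0.0.0 - 211.255.255.255) -> CORE
  208.160.0.0/11 (208.160.0.0 - 208.191.255.255) -> DIST2
  208.176.0.0/13 (208.176.0.0 - 208.183.255.255) -> EDGE1
  208.177.128.0/18 (208.177.128.0 - 208.177.191.255) -> CORE-SW1
More-specific entries that do NOT match:
  208.177.188.168/29 (208.177.188.168 - 208.177.188.175) does not contain 208.177.188.167
  80.177.188.160/28 (80.177.188.160 - 80.177.188.175) does not contain 208.177.188.167
  208.177.190.0/24 (208.177.190.0 - 208.177.190.255) does not contain 208.177.188.167
  208.177.252.0/22 (208.177.252.0 - 208.177.255.255) does not contain 208.177.188.167
  208.177.176.0/21 (208.177.176.0 - 208.177.183.255) does not contain 208.177.188.167
  208.177.144.0/20 (208.177.144.0 - 208.177.159.255) does not contain 208.177.188.167
  208.177.160.0/20 (208.177.160.0 - 208.177.175.255) does not contain 208.177.188.167
  208.177.240.0/20 (208.177.240.0 - 208.177.255.255) does not contain 208.177.188.167
  208.177.32.0/19 (208.177.32.0 - 208.177.63.255) does not contain 208.177.188.167
Longest matching prefix is /18 -> next hop CORE-SW1.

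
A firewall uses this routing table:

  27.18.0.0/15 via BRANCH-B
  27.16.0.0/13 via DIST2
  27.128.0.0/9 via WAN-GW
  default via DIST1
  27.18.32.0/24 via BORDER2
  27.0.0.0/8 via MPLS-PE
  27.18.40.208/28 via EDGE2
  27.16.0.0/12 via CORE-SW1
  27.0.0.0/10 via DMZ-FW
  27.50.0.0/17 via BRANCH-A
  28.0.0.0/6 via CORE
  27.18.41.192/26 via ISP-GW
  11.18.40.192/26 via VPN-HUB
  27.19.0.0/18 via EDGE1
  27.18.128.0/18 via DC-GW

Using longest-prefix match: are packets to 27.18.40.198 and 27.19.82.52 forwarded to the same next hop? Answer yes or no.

yes

27.18.40.198: longest match 27.18.0.0/15 -> BRANCH-B
27.19.82.52: longest match 27.18.0.0/15 -> BRANCH-B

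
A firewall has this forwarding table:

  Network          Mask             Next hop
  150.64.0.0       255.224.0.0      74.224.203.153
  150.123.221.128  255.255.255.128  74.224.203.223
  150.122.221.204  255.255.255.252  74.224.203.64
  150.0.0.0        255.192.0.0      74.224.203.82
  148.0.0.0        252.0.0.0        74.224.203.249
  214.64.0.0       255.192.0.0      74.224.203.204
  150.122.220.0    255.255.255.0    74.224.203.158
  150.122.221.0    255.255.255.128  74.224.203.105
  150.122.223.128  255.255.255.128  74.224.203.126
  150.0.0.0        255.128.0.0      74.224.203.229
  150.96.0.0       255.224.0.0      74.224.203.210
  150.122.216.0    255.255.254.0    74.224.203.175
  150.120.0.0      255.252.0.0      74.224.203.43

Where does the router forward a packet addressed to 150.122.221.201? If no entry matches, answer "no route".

Routes whose prefix contains 150.122.221.201:
  148.0.0.0/6 (148.0.0.0 - 151.255.255.255) -> 74.224.203.249
  150.0.0.0/9 (150.0.0.0 - 150.127.255.255) -> 74.224.203.229
  150.96.0.0/11 (150.96.0.0 - 150.127.255.255) -> 74.224.203.210
  150.120.0.0/14 (150.120.0.0 - 150.123.255.255) -> 74.224.203.43
More-specific entries that do NOT match:
  150.122.221.204/30 (150.122.221.204 - 150.122.221.207) does not contain 150.122.221.201
  150.123.221.128/25 (150.123.221.128 - 150.123.221.255) does not contain 150.122.221.201
  150.122.221.0/25 (150.122.221.0 - 150.122.221.127) does not contain 150.122.221.201
  150.122.223.128/25 (150.122.223.128 - 150.122.223.255) does not contain 150.122.221.201
  150.122.220.0/24 (150.122.220.0 - 150.122.220.255) does not contain 150.122.221.201
  150.122.216.0/23 (150.122.216.0 - 150.122.217.255) does not contain 150.122.221.201
Longest matching prefix is /14 -> next hop 74.224.203.43.

74.224.203.43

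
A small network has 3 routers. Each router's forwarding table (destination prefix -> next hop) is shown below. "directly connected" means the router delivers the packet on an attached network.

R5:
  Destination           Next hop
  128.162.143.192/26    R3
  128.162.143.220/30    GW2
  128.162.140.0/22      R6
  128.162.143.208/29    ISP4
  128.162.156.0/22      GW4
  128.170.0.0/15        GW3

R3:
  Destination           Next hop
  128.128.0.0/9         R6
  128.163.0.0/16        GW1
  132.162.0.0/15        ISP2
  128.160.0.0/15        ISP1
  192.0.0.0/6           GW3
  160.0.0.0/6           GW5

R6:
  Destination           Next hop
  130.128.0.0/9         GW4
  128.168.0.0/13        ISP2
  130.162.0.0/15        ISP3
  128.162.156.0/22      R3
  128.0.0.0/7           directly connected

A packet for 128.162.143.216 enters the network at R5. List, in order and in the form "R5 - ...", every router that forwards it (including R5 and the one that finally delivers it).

At R5: longest match for 128.162.143.216 is 128.162.143.192/26 -> R3
At R3: longest match for 128.162.143.216 is 128.128.0.0/9 -> R6
At R6: longest match for 128.162.143.216 is 128.0.0.0/7 -> directly connected

R5 - R3 - R6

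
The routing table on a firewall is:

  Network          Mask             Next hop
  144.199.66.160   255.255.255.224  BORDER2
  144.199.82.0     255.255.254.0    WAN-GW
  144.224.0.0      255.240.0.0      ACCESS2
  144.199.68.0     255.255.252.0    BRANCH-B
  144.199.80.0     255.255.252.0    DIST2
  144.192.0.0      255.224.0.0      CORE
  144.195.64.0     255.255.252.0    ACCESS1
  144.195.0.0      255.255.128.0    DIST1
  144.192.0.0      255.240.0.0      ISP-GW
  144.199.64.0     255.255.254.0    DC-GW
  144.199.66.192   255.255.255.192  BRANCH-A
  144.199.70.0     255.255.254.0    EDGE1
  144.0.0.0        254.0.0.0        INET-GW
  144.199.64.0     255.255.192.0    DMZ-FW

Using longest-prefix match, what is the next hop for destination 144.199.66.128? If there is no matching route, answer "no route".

Routes whose prefix contains 144.199.66.128:
  144.0.0.0/7 (144.0.0.0 - 145.255.255.255) -> INET-GW
  144.192.0.0/11 (144.192.0.0 - 144.223.255.255) -> CORE
  144.192.0.0/12 (144.192.0.0 - 144.207.255.255) -> ISP-GW
  144.199.64.0/18 (144.199.64.0 - 144.199.127.255) -> DMZ-FW
More-specific entries that do NOT match:
  144.199.66.160/27 (144.199.66.160 - 144.199.66.191) does not contain 144.199.66.128
  144.199.66.192/26 (144.199.66.192 - 144.199.66.255) does not contain 144.199.66.128
  144.199.82.0/23 (144.199.82.0 - 144.199.83.255) does not contain 144.199.66.128
  144.199.64.0/23 (144.199.64.0 - 144.199.65.255) does not contain 144.199.66.128
  144.199.70.0/23 (144.199.70.0 - 144.199.71.255) does not contain 144.199.66.128
  144.199.68.0/22 (144.199.68.0 - 144.199.71.255) does not contain 144.199.66.128
  144.199.80.0/22 (144.199.80.0 - 144.199.83.255) does not contain 144.199.66.128
  144.195.64.0/22 (144.195.64.0 - 144.195.67.255) does not contain 144.199.66.128
Longest matching prefix is /18 -> next hop DMZ-FW.

DMZ-FW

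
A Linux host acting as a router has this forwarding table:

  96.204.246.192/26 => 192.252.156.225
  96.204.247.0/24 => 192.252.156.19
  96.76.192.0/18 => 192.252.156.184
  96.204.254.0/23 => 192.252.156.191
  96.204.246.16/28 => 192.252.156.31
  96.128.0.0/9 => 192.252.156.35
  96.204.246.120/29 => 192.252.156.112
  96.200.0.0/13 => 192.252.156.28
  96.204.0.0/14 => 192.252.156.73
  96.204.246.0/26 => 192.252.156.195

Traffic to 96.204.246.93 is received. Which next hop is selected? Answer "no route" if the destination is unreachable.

Routes whose prefix contains 96.204.246.93:
  96.128.0.0/9 (96.128.0.0 - 96.255.255.255) -> 192.252.156.35
  96.200.0.0/13 (96.200.0.0 - 96.207.255.255) -> 192.252.156.28
  96.204.0.0/14 (96.204.0.0 - 96.207.255.255) -> 192.252.156.73
More-specific entries that do NOT match:
  96.204.246.120/29 (96.204.246.120 - 96.204.246.127) does not contain 96.204.246.93
  96.204.246.16/28 (96.204.246.16 - 96.204.246.31) does not contain 96.204.246.93
  96.204.246.192/26 (96.204.246.192 - 96.204.246.255) does not contain 96.204.246.93
  96.204.246.0/26 (96.204.246.0 - 96.204.246.63) does not contain 96.204.246.93
  96.204.247.0/24 (96.204.247.0 - 96.204.247.255) does not contain 96.204.246.93
  96.204.254.0/23 (96.204.254.0 - 96.204.255.255) does not contain 96.204.246.93
  96.76.192.0/18 (96.76.192.0 - 96.76.255.255) does not contain 96.204.246.93
Longest matching prefix is /14 -> next hop 192.252.156.73.

192.252.156.73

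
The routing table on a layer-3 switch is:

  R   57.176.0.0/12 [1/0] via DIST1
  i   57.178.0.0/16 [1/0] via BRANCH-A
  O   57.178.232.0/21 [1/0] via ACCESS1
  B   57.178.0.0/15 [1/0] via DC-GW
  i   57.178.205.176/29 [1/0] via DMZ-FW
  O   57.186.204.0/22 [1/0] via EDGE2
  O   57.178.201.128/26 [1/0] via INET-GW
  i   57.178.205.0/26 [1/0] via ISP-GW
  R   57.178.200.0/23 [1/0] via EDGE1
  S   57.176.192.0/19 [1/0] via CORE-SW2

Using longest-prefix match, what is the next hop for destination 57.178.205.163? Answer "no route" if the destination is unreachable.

Routes whose prefix contains 57.178.205.163:
  57.176.0.0/12 (57.176.0.0 - 57.191.255.255) -> DIST1
  57.178.0.0/15 (57.178.0.0 - 57.179.255.255) -> DC-GW
  57.178.0.0/16 (57.178.0.0 - 57.178.255.255) -> BRANCH-A
More-specific entries that do NOT match:
  57.178.205.176/29 (57.178.205.176 - 57.178.205.183) does not contain 57.178.205.163
  57.178.201.128/26 (57.178.201.128 - 57.178.201.191) does not contain 57.178.205.163
  57.178.205.0/26 (57.178.205.0 - 57.178.205.63) does not contain 57.178.205.163
  57.178.200.0/23 (57.178.200.0 - 57.178.201.255) does not contain 57.178.205.163
  57.186.204.0/22 (57.186.204.0 - 57.186.207.255) does not contain 57.178.205.163
  57.178.232.0/21 (57.178.232.0 - 57.178.239.255) does not contain 57.178.205.163
  57.176.192.0/19 (57.176.192.0 - 57.176.223.255) does not contain 57.178.205.163
Longest matching prefix is /16 -> next hop BRANCH-A.

BRANCH-A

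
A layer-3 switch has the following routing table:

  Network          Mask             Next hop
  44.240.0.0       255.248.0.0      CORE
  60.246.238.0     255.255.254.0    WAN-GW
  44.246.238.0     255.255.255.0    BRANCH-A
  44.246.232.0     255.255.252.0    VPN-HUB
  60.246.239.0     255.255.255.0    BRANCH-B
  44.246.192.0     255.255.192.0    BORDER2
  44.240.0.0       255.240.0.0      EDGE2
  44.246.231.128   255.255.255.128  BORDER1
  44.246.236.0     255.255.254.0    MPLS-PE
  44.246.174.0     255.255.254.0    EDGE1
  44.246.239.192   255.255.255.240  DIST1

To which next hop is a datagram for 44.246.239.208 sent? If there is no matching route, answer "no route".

BORDER2

Routes whose prefix contains 44.246.239.208:
  44.240.0.0/12 (44.240.0.0 - 44.255.255.255) -> EDGE2
  44.240.0.0/13 (44.240.0.0 - 44.247.255.255) -> CORE
  44.246.192.0/18 (44.246.192.0 - 44.246.255.255) -> BORDER2
More-specific entries that do NOT match:
  44.246.239.192/28 (44.246.239.192 - 44.246.239.207) does not contain 44.246.239.208
  44.246.231.128/25 (44.246.231.128 - 44.246.231.255) does not contain 44.246.239.208
  44.246.238.0/24 (44.246.238.0 - 44.246.238.255) does not contain 44.246.239.208
  60.246.239.0/24 (60.246.239.0 - 60.246.239.255) does not contain 44.246.239.208
  60.246.238.0/23 (60.246.238.0 - 60.246.239.255) does not contain 44.246.239.208
  44.246.236.0/23 (44.246.236.0 - 44.246.237.255) does not contain 44.246.239.208
  44.246.174.0/23 (44.246.174.0 - 44.246.175.255) does not contain 44.246.239.208
  44.246.232.0/22 (44.246.232.0 - 44.246.235.255) does not contain 44.246.239.208
Longest matching prefix is /18 -> next hop BORDER2.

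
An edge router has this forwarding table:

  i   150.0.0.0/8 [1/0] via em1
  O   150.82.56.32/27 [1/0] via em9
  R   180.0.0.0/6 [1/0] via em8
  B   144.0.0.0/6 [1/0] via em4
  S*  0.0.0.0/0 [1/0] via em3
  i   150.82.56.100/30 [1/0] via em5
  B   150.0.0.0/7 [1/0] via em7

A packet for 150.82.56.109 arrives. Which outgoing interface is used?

Routes whose prefix contains 150.82.56.109:
  0.0.0.0/0 (default, matches everything) -> em3
  150.0.0.0/7 (150.0.0.0 - 151.255.255.255) -> em7
  150.0.0.0/8 (150.0.0.0 - 150.255.255.255) -> em1
More-specific entries that do NOT match:
  150.82.56.100/30 (150.82.56.100 - 150.82.56.103) does not contain 150.82.56.109
  150.82.56.32/27 (150.82.56.32 - 150.82.56.63) does not contain 150.82.56.109
Longest matching prefix is /8 -> interface em1.

em1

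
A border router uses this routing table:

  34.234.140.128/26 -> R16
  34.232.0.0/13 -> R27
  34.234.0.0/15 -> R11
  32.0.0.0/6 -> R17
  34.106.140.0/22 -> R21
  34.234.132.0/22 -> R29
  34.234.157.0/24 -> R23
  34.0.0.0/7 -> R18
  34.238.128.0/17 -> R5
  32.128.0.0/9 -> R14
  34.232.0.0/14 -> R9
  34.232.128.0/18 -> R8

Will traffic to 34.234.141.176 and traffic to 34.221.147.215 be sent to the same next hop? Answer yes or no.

no

34.234.141.176: longest match 34.234.0.0/15 -> R11
34.221.147.215: longest match 34.0.0.0/7 -> R18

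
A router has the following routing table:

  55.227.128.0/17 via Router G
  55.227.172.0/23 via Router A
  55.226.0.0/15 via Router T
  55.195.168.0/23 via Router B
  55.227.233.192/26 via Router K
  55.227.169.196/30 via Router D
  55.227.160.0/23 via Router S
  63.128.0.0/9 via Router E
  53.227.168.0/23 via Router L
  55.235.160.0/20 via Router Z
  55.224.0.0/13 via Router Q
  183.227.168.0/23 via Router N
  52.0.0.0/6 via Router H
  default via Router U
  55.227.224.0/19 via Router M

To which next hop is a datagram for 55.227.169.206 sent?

Router G

Routes whose prefix contains 55.227.169.206:
  0.0.0.0/0 (default, matches everything) -> Router U
  52.0.0.0/6 (52.0.0.0 - 55.255.255.255) -> Router H
  55.224.0.0/13 (55.224.0.0 - 55.231.255.255) -> Router Q
  55.226.0.0/15 (55.226.0.0 - 55.227.255.255) -> Router T
  55.227.128.0/17 (55.227.128.0 - 55.227.255.255) -> Router G
More-specific entries that do NOT match:
  55.227.169.196/30 (55.227.169.196 - 55.227.169.199) does not contain 55.227.169.206
  55.227.233.192/26 (55.227.233.192 - 55.227.233.255) does not contain 55.227.169.206
  55.227.172.0/23 (55.227.172.0 - 55.227.173.255) does not contain 55.227.169.206
  55.195.168.0/23 (55.195.168.0 - 55.195.169.255) does not contain 55.227.169.206
  55.227.160.0/23 (55.227.160.0 - 55.227.161.255) does not contain 55.227.169.206
  53.227.168.0/23 (53.227.168.0 - 53.227.169.255) does not contain 55.227.169.206
  183.227.168.0/23 (183.227.168.0 - 183.227.169.255) does not contain 55.227.169.206
  55.235.160.0/20 (55.235.160.0 - 55.235.175.255) does not contain 55.227.169.206
  55.227.224.0/19 (55.227.224.0 - 55.227.255.255) does not contain 55.227.169.206
Longest matching prefix is /17 -> next hop Router G.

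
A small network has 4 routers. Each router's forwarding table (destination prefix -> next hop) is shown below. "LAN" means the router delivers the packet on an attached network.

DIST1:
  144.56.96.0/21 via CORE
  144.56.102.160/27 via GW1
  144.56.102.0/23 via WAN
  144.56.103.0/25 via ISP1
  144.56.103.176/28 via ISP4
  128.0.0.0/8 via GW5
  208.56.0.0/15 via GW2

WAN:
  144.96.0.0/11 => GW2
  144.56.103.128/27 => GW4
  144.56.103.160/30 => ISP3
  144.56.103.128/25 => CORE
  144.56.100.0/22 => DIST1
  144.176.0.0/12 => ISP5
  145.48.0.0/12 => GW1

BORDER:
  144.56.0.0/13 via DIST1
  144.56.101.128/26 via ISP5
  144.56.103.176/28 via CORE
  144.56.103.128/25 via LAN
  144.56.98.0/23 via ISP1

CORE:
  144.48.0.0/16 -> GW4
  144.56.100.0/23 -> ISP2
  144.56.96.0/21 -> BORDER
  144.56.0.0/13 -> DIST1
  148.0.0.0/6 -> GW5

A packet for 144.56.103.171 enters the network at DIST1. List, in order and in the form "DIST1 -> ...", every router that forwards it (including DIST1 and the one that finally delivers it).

At DIST1: longest match for 144.56.103.171 is 144.56.102.0/23 -> WAN
At WAN: longest match for 144.56.103.171 is 144.56.103.128/25 -> CORE
At CORE: longest match for 144.56.103.171 is 144.56.96.0/21 -> BORDER
At BORDER: longest match for 144.56.103.171 is 144.56.103.128/25 -> LAN

DIST1 -> WAN -> CORE -> BORDER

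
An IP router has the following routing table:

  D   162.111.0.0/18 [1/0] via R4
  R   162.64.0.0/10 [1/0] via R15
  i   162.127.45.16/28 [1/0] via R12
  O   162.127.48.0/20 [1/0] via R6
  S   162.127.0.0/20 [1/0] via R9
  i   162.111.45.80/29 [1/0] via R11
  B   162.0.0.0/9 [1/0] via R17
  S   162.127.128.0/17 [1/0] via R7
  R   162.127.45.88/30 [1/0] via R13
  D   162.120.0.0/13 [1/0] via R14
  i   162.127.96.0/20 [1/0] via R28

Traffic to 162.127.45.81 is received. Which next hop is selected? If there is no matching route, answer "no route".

R14

Routes whose prefix contains 162.127.45.81:
  162.0.0.0/9 (162.0.0.0 - 162.127.255.255) -> R17
  162.64.0.0/10 (162.64.0.0 - 162.127.255.255) -> R15
  162.120.0.0/13 (162.120.0.0 - 162.127.255.255) -> R14
More-specific entries that do NOT match:
  162.127.45.88/30 (162.127.45.88 - 162.127.45.91) does not contain 162.127.45.81
  162.111.45.80/29 (162.111.45.80 - 162.111.45.87) does not contain 162.127.45.81
  162.127.45.16/28 (162.127.45.16 - 162.127.45.31) does not contain 162.127.45.81
  162.127.48.0/20 (162.127.48.0 - 162.127.63.255) does not contain 162.127.45.81
  162.127.0.0/20 (162.127.0.0 - 162.127.15.255) does not contain 162.127.45.81
  162.127.96.0/20 (162.127.96.0 - 162.127.111.255) does not contain 162.127.45.81
  162.111.0.0/18 (162.111.0.0 - 162.111.63.255) does not contain 162.127.45.81
  162.127.128.0/17 (162.127.128.0 - 162.127.255.255) does not contain 162.127.45.81
Longest matching prefix is /13 -> next hop R14.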